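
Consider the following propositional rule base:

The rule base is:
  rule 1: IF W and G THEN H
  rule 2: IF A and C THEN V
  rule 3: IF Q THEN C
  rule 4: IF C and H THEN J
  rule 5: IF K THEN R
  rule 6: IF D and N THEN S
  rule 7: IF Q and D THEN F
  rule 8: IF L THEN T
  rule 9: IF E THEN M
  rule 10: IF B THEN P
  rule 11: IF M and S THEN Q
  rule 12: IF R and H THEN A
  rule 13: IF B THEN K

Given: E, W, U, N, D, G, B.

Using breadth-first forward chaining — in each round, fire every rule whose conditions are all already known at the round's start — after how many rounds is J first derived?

Round 1 fires rule 1, rule 6, rule 9, rule 10, rule 13, giving H, S, M, P, K.
Round 2 fires rule 5, rule 11, giving R, Q.
Round 3 fires rule 3, rule 7, rule 12, giving C, F, A.
Round 4 fires rule 2, rule 4, giving V, J.
J first appears in round 4.

4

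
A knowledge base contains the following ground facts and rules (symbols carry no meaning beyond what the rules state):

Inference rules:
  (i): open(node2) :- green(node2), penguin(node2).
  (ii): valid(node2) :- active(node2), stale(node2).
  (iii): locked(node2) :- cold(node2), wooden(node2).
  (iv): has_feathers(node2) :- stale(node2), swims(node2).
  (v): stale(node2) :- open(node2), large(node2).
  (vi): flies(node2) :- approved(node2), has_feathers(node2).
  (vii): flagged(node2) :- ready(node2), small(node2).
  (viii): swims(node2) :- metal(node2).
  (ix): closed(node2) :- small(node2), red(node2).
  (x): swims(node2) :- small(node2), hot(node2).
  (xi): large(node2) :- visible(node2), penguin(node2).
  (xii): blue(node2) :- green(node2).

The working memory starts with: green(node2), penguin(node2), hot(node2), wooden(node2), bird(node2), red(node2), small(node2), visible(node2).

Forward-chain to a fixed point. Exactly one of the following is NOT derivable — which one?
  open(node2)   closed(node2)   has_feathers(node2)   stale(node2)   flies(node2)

flies(node2)

Round 1 — (i), (ix), (x), (xi), (xii), derive open(node2), closed(node2), swims(node2), large(node2), blue(node2).
Round 2 — (v), derive stale(node2).
Round 3 — (iv), derive has_feathers(node2).
Derived: has_feathers(node2) (round 3), open(node2) (round 1), closed(node2) (round 1), stale(node2) (round 2). flies(node2) never appears in any round.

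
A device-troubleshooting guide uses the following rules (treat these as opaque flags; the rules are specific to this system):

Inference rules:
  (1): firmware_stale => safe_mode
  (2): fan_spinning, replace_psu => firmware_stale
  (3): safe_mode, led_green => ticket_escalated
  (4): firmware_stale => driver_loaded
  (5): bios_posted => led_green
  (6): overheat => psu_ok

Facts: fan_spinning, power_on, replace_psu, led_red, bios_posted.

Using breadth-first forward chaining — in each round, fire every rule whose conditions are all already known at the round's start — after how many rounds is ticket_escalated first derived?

Round 1 — (2), (5), derive firmware_stale, led_green.
Round 2 — (1), (4), derive safe_mode, driver_loaded.
Round 3 — (3), derive ticket_escalated.
ticket_escalated first appears in round 3.

3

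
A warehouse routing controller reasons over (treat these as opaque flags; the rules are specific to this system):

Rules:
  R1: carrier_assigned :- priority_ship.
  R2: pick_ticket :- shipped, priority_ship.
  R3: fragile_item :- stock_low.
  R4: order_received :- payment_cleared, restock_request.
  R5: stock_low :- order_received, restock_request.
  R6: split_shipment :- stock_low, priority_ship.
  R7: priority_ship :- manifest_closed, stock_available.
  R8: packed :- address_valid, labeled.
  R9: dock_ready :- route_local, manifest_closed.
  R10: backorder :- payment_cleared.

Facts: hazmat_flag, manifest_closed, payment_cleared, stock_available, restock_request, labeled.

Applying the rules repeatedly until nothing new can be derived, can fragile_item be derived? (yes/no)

[1] R4 [order_received :- payment_cleared, restock_request.]; R7 [priority_ship :- manifest_closed, stock_available.]; R10 [backorder :- payment_cleared.]. ⇒ new: order_received, priority_ship, backorder.
[2] R1 [carrier_assigned :- priority_ship.]; R5 [stock_low :- order_received, restock_request.]. ⇒ new: carrier_assigned, stock_low.
[3] R3 [fragile_item :- stock_low.]; R6 [split_shipment :- stock_low, priority_ship.]. ⇒ new: fragile_item, split_shipment.
fragile_item appears in round 3, so it is derivable.

yes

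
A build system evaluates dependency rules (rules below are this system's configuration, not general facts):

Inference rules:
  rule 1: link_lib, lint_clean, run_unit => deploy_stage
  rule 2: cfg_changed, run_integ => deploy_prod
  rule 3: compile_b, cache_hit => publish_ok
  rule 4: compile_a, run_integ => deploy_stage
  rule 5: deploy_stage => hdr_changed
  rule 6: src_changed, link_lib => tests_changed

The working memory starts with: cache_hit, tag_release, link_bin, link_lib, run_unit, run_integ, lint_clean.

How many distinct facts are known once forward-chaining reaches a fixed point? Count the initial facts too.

9

[1] rule 1 [link_lib, lint_clean, run_unit => deploy_stage]. ⇒ new: deploy_stage.
[2] rule 5 [deploy_stage => hdr_changed]. ⇒ new: hdr_changed.
Closure: {cache_hit, deploy_stage, hdr_changed, link_bin, link_lib, lint_clean, run_integ, run_unit, tag_release} — 9 facts.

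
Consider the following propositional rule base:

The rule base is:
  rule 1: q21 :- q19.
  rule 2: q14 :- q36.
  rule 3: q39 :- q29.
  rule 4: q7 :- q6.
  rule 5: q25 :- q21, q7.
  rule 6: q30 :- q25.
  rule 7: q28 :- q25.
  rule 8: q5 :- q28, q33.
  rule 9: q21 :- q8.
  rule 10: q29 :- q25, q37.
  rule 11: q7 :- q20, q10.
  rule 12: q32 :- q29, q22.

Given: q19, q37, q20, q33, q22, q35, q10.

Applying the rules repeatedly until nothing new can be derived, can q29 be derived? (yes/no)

yes

Round 1 — rule 1, rule 11, derive q21, q7.
Round 2 — rule 5, derive q25.
Round 3 — rule 6, rule 7, rule 10, derive q30, q28, q29.
Round 4 — rule 3, rule 8, rule 12, derive q39, q5, q32.
q29 appears in round 3, so it is derivable.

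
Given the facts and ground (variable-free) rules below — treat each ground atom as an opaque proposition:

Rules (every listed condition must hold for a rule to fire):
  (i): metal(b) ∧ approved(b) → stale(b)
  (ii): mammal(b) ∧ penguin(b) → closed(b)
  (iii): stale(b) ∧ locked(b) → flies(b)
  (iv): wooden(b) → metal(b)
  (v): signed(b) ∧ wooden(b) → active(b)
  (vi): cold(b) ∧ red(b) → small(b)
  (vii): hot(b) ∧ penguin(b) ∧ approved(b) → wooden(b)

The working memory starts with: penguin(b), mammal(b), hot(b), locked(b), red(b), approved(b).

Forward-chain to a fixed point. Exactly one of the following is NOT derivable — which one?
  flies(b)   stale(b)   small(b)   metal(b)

small(b)

Round 1: (ii) [mammal(b) ∧ penguin(b) → closed(b)]; (vii) [hot(b) ∧ penguin(b) ∧ approved(b) → wooden(b)]. Adds closed(b), wooden(b).
Round 2: (iv) [wooden(b) → metal(b)]. Adds metal(b).
Round 3: (i) [metal(b) ∧ approved(b) → stale(b)]. Adds stale(b).
Round 4: (iii) [stale(b) ∧ locked(b) → flies(b)]. Adds flies(b).
Derived: stale(b) (round 3), flies(b) (round 4), metal(b) (round 2). small(b) never appears in any round.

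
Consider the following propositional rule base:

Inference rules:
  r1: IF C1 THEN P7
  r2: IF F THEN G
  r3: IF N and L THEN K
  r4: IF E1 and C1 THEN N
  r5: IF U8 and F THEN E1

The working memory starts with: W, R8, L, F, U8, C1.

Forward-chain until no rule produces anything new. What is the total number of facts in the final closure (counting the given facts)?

[1] r1 [IF C1 THEN P7]; r2 [IF F THEN G]; r5 [IF U8 and F THEN E1]. ⇒ new: P7, G, E1.
[2] r4 [IF E1 and C1 THEN N]. ⇒ new: N.
[3] r3 [IF N and L THEN K]. ⇒ new: K.
Closure: {C1, E1, F, G, K, L, N, P7, R8, U8, W} — 11 facts.

11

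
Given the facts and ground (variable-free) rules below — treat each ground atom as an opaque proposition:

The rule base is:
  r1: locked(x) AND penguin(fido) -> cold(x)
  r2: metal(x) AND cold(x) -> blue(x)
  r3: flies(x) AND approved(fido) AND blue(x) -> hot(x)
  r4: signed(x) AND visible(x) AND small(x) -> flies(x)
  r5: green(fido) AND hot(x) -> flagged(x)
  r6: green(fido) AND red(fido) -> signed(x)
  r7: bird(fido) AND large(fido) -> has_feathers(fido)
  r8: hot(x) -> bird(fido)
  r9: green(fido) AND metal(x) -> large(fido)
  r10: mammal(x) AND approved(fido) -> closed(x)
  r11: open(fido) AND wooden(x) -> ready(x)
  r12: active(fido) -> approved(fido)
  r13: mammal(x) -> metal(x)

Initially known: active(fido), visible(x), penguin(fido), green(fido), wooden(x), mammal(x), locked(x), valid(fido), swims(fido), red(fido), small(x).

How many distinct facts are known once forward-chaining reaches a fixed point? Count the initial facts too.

23

[1] r1 [locked(x) AND penguin(fido) -> cold(x)]; r6 [green(fido) AND red(fido) -> signed(x)]; r12 [active(fido) -> approved(fido)]; r13 [mammal(x) -> metal(x)]. ⇒ new: cold(x), signed(x), approved(fido), metal(x).
[2] r2 [metal(x) AND cold(x) -> blue(x)]; r4 [signed(x) AND visible(x) AND small(x) -> flies(x)]; r9 [green(fido) AND metal(x) -> large(fido)]; r10 [mammal(x) AND approved(fido) -> closed(x)]. ⇒ new: blue(x), flies(x), large(fido), closed(x).
[3] r3 [flies(x) AND approved(fido) AND blue(x) -> hot(x)]. ⇒ new: hot(x).
[4] r5 [green(fido) AND hot(x) -> flagged(x)]; r8 [hot(x) -> bird(fido)]. ⇒ new: flagged(x), bird(fido).
[5] r7 [bird(fido) AND large(fido) -> has_feathers(fido)]. ⇒ new: has_feathers(fido).
Closure: {active(fido), approved(fido), bird(fido), blue(x), closed(x), cold(x), flagged(x), flies(x), green(fido), has_feathers(fido), hot(x), large(fido), locked(x), mammal(x), metal(x), penguin(fido), red(fido), signed(x), small(x), swims(fido), valid(fido), visible(x), wooden(x)} — 23 facts.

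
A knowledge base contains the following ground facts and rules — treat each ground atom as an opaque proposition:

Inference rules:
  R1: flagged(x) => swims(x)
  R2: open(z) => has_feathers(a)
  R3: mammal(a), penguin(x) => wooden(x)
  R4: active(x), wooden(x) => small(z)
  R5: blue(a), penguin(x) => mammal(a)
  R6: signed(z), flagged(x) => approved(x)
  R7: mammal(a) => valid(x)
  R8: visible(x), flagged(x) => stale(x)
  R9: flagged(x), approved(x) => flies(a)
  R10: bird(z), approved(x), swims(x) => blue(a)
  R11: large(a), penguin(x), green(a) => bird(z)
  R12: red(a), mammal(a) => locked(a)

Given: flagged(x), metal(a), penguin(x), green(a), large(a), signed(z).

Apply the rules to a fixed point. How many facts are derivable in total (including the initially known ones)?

[1] R1 [flagged(x) => swims(x)]; R6 [signed(z), flagged(x) => approved(x)]; R11 [large(a), penguin(x), green(a) => bird(z)]. ⇒ new: swims(x), approved(x), bird(z).
[2] R9 [flagged(x), approved(x) => flies(a)]; R10 [bird(z), approved(x), swims(x) => blue(a)]. ⇒ new: flies(a), blue(a).
[3] R5 [blue(a), penguin(x) => mammal(a)]. ⇒ new: mammal(a).
[4] R3 [mammal(a), penguin(x) => wooden(x)]; R7 [mammal(a) => valid(x)]. ⇒ new: wooden(x), valid(x).
Closure: {approved(x), bird(z), blue(a), flagged(x), flies(a), green(a), large(a), mammal(a), metal(a), penguin(x), signed(z), swims(x), valid(x), wooden(x)} — 14 facts.

14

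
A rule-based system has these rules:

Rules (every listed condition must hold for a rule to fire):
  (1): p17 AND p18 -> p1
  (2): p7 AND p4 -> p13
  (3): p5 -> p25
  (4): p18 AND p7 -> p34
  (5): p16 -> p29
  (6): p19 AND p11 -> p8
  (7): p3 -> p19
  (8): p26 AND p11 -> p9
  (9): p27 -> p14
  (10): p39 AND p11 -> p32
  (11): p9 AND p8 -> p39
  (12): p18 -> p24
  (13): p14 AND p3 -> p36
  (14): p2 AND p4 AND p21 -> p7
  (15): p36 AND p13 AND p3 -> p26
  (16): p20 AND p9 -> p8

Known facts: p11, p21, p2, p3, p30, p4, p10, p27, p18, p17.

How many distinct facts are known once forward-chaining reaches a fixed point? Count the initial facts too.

23

Round 1: (1) [p17 AND p18 -> p1]; (7) [p3 -> p19]; (9) [p27 -> p14]; (12) [p18 -> p24]; (14) [p2 AND p4 AND p21 -> p7]. Adds p1, p19, p14, p24, p7.
Round 2: (2) [p7 AND p4 -> p13]; (4) [p18 AND p7 -> p34]; (6) [p19 AND p11 -> p8]; (13) [p14 AND p3 -> p36]. Adds p13, p34, p8, p36.
Round 3: (15) [p36 AND p13 AND p3 -> p26]. Adds p26.
Round 4: (8) [p26 AND p11 -> p9]. Adds p9.
Round 5: (11) [p9 AND p8 -> p39]. Adds p39.
Round 6: (10) [p39 AND p11 -> p32]. Adds p32.
Closure: {p1, p10, p11, p13, p14, p17, p18, p19, p2, p21, p24, p26, p27, p3, p30, p32, p34, p36, p39, p4, p7, p8, p9} — 23 facts.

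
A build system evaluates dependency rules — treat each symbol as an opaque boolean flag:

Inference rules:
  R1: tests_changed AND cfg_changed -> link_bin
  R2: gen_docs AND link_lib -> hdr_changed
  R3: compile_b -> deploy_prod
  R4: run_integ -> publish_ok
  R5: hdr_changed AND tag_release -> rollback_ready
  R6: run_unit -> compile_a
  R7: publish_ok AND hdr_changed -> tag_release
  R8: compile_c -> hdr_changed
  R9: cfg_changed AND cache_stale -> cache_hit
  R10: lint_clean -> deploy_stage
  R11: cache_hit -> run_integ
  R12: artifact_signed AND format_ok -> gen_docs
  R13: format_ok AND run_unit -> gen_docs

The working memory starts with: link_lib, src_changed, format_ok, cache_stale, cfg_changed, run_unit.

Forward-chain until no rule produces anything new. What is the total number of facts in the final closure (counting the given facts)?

14

Round 1 — R6, R9, R13, derive compile_a, cache_hit, gen_docs.
Round 2 — R2, R11, derive hdr_changed, run_integ.
Round 3 — R4, derive publish_ok.
Round 4 — R7, derive tag_release.
Round 5 — R5, derive rollback_ready.
Closure: {cache_hit, cache_stale, cfg_changed, compile_a, format_ok, gen_docs, hdr_changed, link_lib, publish_ok, rollback_ready, run_integ, run_unit, src_changed, tag_release} — 14 facts.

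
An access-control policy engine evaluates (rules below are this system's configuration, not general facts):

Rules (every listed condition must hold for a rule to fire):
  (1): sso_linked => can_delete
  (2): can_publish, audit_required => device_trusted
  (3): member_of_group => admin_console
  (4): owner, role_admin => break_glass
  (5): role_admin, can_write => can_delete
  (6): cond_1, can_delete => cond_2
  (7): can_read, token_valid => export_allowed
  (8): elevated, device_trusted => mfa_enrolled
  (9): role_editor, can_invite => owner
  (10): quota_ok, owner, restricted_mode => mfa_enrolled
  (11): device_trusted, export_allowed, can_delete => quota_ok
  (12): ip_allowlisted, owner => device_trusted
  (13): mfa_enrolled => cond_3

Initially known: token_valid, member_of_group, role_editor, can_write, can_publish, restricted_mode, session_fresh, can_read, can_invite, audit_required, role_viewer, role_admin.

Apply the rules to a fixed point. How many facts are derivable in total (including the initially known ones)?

21

[1] (2) [can_publish, audit_required => device_trusted]; (3) [member_of_group => admin_console]; (5) [role_admin, can_write => can_delete]; (7) [can_read, token_valid => export_allowed]; (9) [role_editor, can_invite => owner]. ⇒ new: device_trusted, admin_console, can_delete, export_allowed, owner.
[2] (4) [owner, role_admin => break_glass]; (11) [device_trusted, export_allowed, can_delete => quota_ok]. ⇒ new: break_glass, quota_ok.
[3] (10) [quota_ok, owner, restricted_mode => mfa_enrolled]. ⇒ new: mfa_enrolled.
[4] (13) [mfa_enrolled => cond_3]. ⇒ new: cond_3.
Closure: {admin_console, audit_required, break_glass, can_delete, can_invite, can_publish, can_read, can_write, cond_3, device_trusted, export_allowed, member_of_group, mfa_enrolled, owner, quota_ok, restricted_mode, role_admin, role_editor, role_viewer, session_fresh, token_valid} — 21 facts.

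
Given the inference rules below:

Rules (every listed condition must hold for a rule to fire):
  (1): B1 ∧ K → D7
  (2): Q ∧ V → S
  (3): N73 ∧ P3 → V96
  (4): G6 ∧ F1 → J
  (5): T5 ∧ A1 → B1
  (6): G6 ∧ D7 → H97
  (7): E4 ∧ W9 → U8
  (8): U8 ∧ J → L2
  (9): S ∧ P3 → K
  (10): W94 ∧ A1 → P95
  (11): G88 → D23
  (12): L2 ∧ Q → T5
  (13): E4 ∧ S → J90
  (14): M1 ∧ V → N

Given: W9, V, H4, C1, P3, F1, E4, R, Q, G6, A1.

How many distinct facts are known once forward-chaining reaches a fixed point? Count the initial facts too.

Round 1: (2) [Q ∧ V → S]; (4) [G6 ∧ F1 → J]; (7) [E4 ∧ W9 → U8]. New: S, J, U8.
Round 2: (8) [U8 ∧ J → L2]; (9) [S ∧ P3 → K]; (13) [E4 ∧ S → J90]. New: L2, K, J90.
Round 3: (12) [L2 ∧ Q → T5]. New: T5.
Round 4: (5) [T5 ∧ A1 → B1]. New: B1.
Round 5: (1) [B1 ∧ K → D7]. New: D7.
Round 6: (6) [G6 ∧ D7 → H97]. New: H97.
Closure: {A1, B1, C1, D7, E4, F1, G6, H4, H97, J, J90, K, L2, P3, Q, R, S, T5, U8, V, W9} — 21 facts.

21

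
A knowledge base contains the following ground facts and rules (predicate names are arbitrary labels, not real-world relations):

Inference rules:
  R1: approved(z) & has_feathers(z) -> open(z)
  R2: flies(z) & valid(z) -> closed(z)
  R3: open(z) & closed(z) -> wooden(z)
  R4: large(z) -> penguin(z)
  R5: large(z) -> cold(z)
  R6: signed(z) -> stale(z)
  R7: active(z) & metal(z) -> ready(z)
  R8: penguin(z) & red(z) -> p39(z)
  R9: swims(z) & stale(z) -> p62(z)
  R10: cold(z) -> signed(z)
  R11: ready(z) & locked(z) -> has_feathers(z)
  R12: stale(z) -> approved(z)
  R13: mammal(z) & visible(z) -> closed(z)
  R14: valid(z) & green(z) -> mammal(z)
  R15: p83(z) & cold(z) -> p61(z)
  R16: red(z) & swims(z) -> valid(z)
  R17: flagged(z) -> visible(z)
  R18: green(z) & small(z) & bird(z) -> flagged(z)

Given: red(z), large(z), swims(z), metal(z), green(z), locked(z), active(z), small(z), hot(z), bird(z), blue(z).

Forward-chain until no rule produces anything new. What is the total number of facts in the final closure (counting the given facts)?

[1] R4 [large(z) -> penguin(z)]; R5 [large(z) -> cold(z)]; R7 [active(z) & metal(z) -> ready(z)]; R16 [red(z) & swims(z) -> valid(z)]; R18 [green(z) & small(z) & bird(z) -> flagged(z)]. ⇒ new: penguin(z), cold(z), ready(z), valid(z), flagged(z).
[2] R8 [penguin(z) & red(z) -> p39(z)]; R10 [cold(z) -> signed(z)]; R11 [ready(z) & locked(z) -> has_feathers(z)]; R14 [valid(z) & green(z) -> mammal(z)]; R17 [flagged(z) -> visible(z)]. ⇒ new: p39(z), signed(z), has_feathers(z), mammal(z), visible(z).
[3] R6 [signed(z) -> stale(z)]; R13 [mammal(z) & visible(z) -> closed(z)]. ⇒ new: stale(z), closed(z).
[4] R9 [swims(z) & stale(z) -> p62(z)]; R12 [stale(z) -> approved(z)]. ⇒ new: p62(z), approved(z).
[5] R1 [approved(z) & has_feathers(z) -> open(z)]. ⇒ new: open(z).
[6] R3 [open(z) & closed(z) -> wooden(z)]. ⇒ new: wooden(z).
Closure: {active(z), approved(z), bird(z), blue(z), closed(z), cold(z), flagged(z), green(z), has_feathers(z), hot(z), large(z), locked(z), mammal(z), metal(z), open(z), p39(z), p62(z), penguin(z), ready(z), red(z), signed(z), small(z), stale(z), swims(z), valid(z), visible(z), wooden(z)} — 27 facts.

27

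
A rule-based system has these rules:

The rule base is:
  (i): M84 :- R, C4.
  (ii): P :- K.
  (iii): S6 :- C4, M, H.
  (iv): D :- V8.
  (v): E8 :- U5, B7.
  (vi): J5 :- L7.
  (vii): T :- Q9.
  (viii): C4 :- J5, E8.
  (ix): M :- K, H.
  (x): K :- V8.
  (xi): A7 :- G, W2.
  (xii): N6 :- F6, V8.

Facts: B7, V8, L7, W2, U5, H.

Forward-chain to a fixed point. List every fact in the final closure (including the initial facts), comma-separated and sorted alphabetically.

[1] (iv) [D :- V8.]; (v) [E8 :- U5, B7.]; (vi) [J5 :- L7.]; (x) [K :- V8.]. ⇒ new: D, E8, J5, K.
[2] (ii) [P :- K.]; (viii) [C4 :- J5, E8.]; (ix) [M :- K, H.]. ⇒ new: P, C4, M.
[3] (iii) [S6 :- C4, M, H.]. ⇒ new: S6.

B7, C4, D, E8, H, J5, K, L7, M, P, S6, U5, V8, W2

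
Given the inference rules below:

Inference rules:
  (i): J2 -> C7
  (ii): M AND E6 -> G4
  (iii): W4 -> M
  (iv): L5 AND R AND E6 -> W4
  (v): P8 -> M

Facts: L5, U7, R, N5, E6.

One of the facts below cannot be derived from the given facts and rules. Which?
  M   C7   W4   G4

Round 1 fires (iv), giving W4.
Round 2 fires (iii), giving M.
Round 3 fires (ii), giving G4.
Derived: M (round 2), W4 (round 1), G4 (round 3). C7 never appears in any round.

C7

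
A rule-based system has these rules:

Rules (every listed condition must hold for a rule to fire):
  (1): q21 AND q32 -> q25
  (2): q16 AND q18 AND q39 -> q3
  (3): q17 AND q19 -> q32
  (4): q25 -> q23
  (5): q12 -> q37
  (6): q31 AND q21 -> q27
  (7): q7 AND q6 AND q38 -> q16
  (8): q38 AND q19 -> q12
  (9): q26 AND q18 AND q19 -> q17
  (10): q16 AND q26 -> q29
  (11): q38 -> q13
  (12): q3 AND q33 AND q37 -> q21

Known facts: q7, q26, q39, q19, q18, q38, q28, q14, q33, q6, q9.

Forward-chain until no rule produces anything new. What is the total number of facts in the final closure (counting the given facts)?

Round 1: (7) [q7 AND q6 AND q38 -> q16]; (8) [q38 AND q19 -> q12]; (9) [q26 AND q18 AND q19 -> q17]; (11) [q38 -> q13]. New: q16, q12, q17, q13.
Round 2: (2) [q16 AND q18 AND q39 -> q3]; (3) [q17 AND q19 -> q32]; (5) [q12 -> q37]; (10) [q16 AND q26 -> q29]. New: q3, q32, q37, q29.
Round 3: (12) [q3 AND q33 AND q37 -> q21]. New: q21.
Round 4: (1) [q21 AND q32 -> q25]. New: q25.
Round 5: (4) [q25 -> q23]. New: q23.
Closure: {q12, q13, q14, q16, q17, q18, q19, q21, q23, q25, q26, q28, q29, q3, q32, q33, q37, q38, q39, q6, q7, q9} — 22 facts.

22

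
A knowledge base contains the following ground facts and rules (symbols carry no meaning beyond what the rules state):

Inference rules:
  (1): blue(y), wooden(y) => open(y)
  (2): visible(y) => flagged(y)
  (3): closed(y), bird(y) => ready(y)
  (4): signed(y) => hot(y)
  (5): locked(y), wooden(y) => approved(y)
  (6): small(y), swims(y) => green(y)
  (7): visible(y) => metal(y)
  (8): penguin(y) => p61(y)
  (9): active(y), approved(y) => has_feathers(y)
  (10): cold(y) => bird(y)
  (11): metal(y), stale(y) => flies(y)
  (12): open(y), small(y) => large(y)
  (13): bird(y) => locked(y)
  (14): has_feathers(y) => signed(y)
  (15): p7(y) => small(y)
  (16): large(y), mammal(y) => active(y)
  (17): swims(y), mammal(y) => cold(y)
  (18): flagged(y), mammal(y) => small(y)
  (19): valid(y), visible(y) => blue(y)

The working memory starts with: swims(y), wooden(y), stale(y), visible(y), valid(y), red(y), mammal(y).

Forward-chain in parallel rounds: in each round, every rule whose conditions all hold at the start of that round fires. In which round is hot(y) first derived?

Round 1 — (2), (7), (17), (19), derive flagged(y), metal(y), cold(y), blue(y).
Round 2 — (1), (10), (11), (18), derive open(y), bird(y), flies(y), small(y).
Round 3 — (6), (12), (13), derive green(y), large(y), locked(y).
Round 4 — (5), (16), derive approved(y), active(y).
Round 5 — (9), derive has_feathers(y).
Round 6 — (14), derive signed(y).
Round 7 — (4), derive hot(y).
hot(y) first appears in round 7.

7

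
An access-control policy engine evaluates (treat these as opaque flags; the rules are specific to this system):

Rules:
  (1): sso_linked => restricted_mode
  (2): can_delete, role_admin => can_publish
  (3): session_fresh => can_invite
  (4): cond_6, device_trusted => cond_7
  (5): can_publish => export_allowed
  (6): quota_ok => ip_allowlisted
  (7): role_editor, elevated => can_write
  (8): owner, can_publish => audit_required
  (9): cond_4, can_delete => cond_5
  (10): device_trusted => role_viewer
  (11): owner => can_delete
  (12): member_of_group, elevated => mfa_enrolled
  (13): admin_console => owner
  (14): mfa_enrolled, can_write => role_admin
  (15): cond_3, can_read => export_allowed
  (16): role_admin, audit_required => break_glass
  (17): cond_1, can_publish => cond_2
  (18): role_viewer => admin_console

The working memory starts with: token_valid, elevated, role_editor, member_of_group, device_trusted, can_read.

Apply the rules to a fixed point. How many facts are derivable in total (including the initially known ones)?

Round 1 fires (7), (10), (12), giving can_write, role_viewer, mfa_enrolled.
Round 2 fires (14), (18), giving role_admin, admin_console.
Round 3 fires (13), giving owner.
Round 4 fires (11), giving can_delete.
Round 5 fires (2), giving can_publish.
Round 6 fires (5), (8), giving export_allowed, audit_required.
Round 7 fires (16), giving break_glass.
Closure: {admin_console, audit_required, break_glass, can_delete, can_publish, can_read, can_write, device_trusted, elevated, export_allowed, member_of_group, mfa_enrolled, owner, role_admin, role_editor, role_viewer, token_valid} — 17 facts.

17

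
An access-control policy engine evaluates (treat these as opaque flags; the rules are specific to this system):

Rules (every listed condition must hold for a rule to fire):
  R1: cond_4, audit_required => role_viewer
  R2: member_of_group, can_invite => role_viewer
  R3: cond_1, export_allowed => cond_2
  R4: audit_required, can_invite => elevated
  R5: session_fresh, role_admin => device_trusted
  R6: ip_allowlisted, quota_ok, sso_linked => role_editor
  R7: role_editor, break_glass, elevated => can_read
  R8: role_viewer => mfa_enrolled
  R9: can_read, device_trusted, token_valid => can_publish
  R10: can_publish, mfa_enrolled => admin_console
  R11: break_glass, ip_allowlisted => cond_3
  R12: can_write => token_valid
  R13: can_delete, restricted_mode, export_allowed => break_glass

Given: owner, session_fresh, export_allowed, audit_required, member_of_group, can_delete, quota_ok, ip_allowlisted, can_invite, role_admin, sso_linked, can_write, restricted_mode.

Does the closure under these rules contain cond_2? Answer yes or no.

no

Round 1 fires R2, R4, R5, R6, R12, R13, giving role_viewer, elevated, device_trusted, role_editor, token_valid, break_glass.
Round 2 fires R7, R8, R11, giving can_read, mfa_enrolled, cond_3.
Round 3 fires R9, giving can_publish.
Round 4 fires R10, giving admin_console.
Fixed point reached. cond_2 is concluded only by R3; R3 needs cond_1 (never derived).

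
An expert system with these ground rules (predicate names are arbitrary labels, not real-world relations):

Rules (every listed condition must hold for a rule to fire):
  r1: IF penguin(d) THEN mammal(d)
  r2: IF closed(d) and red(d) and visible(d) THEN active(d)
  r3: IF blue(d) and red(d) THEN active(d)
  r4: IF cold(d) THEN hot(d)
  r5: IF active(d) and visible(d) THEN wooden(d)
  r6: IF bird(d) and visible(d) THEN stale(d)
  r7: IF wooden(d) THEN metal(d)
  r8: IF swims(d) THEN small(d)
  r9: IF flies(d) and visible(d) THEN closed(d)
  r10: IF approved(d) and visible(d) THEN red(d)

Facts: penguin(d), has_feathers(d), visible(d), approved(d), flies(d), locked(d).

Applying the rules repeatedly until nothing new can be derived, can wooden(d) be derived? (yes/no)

yes

Round 1: r1 [IF penguin(d) THEN mammal(d)]; r9 [IF flies(d) and visible(d) THEN closed(d)]; r10 [IF approved(d) and visible(d) THEN red(d)]. New: mammal(d), closed(d), red(d).
Round 2: r2 [IF closed(d) and red(d) and visible(d) THEN active(d)]. New: active(d).
Round 3: r5 [IF active(d) and visible(d) THEN wooden(d)]. New: wooden(d).
Round 4: r7 [IF wooden(d) THEN metal(d)]. New: metal(d).
wooden(d) appears in round 3, so it is derivable.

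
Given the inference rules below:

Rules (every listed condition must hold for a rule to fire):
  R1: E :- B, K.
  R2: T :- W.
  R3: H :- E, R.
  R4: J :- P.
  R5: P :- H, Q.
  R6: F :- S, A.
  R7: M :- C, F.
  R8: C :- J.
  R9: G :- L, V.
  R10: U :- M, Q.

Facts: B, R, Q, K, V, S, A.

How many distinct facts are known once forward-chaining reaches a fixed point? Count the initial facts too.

[1] R1 [E :- B, K.]; R6 [F :- S, A.]. ⇒ new: E, F.
[2] R3 [H :- E, R.]. ⇒ new: H.
[3] R5 [P :- H, Q.]. ⇒ new: P.
[4] R4 [J :- P.]. ⇒ new: J.
[5] R8 [C :- J.]. ⇒ new: C.
[6] R7 [M :- C, F.]. ⇒ new: M.
[7] R10 [U :- M, Q.]. ⇒ new: U.
Closure: {A, B, C, E, F, H, J, K, M, P, Q, R, S, U, V} — 15 facts.

15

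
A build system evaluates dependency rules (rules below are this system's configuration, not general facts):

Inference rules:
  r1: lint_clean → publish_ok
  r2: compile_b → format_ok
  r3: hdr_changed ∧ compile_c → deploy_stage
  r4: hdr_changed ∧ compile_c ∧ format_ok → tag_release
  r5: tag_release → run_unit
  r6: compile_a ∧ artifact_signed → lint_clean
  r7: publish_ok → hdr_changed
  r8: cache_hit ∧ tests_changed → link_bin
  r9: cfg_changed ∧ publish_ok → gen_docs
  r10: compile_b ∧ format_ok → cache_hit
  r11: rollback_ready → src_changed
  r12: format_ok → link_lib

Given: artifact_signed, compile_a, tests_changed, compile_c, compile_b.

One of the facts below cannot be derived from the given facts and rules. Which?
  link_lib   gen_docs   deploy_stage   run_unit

gen_docs

Round 1 fires r2, r6, giving format_ok, lint_clean.
Round 2 fires r1, r10, r12, giving publish_ok, cache_hit, link_lib.
Round 3 fires r7, r8, giving hdr_changed, link_bin.
Round 4 fires r3, r4, giving deploy_stage, tag_release.
Round 5 fires r5, giving run_unit.
Derived: link_lib (round 2), deploy_stage (round 4), run_unit (round 5). gen_docs never appears in any round.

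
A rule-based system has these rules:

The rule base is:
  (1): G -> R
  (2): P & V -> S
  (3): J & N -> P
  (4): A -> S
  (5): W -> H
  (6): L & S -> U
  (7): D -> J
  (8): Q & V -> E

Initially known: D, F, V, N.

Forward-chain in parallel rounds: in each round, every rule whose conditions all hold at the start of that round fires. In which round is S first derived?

Round 1 fires (7), giving J.
Round 2 fires (3), giving P.
Round 3 fires (2), giving S.
S first appears in round 3.

3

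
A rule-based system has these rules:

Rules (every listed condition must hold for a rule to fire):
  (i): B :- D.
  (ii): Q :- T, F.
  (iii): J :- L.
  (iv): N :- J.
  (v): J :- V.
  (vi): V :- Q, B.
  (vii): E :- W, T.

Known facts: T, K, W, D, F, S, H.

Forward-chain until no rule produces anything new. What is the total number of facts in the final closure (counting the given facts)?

Round 1: (i) [B :- D.]; (ii) [Q :- T, F.]; (vii) [E :- W, T.]. New: B, Q, E.
Round 2: (vi) [V :- Q, B.]. New: V.
Round 3: (v) [J :- V.]. New: J.
Round 4: (iv) [N :- J.]. New: N.
Closure: {B, D, E, F, H, J, K, N, Q, S, T, V, W} — 13 facts.

13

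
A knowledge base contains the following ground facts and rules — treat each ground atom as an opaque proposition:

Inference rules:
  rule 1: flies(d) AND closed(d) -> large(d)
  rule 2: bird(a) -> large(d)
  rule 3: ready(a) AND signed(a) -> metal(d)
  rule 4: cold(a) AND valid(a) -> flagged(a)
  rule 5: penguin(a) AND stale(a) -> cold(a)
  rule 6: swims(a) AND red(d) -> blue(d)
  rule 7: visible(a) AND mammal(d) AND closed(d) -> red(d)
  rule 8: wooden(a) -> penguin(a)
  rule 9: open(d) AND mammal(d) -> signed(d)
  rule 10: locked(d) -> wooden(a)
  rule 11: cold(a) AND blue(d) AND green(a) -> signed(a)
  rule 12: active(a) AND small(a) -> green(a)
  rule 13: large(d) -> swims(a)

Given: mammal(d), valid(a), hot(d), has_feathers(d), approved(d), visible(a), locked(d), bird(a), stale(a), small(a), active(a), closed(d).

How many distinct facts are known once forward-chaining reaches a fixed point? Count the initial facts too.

22

Round 1 — rule 2, rule 7, rule 10, rule 12, derive large(d), red(d), wooden(a), green(a).
Round 2 — rule 8, rule 13, derive penguin(a), swims(a).
Round 3 — rule 5, rule 6, derive cold(a), blue(d).
Round 4 — rule 4, rule 11, derive flagged(a), signed(a).
Closure: {active(a), approved(d), bird(a), blue(d), closed(d), cold(a), flagged(a), green(a), has_feathers(d), hot(d), large(d), locked(d), mammal(d), penguin(a), red(d), signed(a), small(a), stale(a), swims(a), valid(a), visible(a), wooden(a)} — 22 facts.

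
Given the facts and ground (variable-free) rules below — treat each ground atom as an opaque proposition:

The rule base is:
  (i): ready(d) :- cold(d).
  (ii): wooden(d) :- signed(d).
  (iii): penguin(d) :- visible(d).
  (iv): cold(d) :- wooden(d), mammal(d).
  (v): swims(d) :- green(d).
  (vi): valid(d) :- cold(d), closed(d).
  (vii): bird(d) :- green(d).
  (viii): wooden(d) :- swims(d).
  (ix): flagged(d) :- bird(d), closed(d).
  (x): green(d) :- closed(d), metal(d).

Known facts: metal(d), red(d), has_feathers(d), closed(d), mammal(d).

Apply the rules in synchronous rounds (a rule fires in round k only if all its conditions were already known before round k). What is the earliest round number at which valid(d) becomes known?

5

Round 1: (x) [green(d) :- closed(d), metal(d).]. New: green(d).
Round 2: (v) [swims(d) :- green(d).]; (vii) [bird(d) :- green(d).]. New: swims(d), bird(d).
Round 3: (viii) [wooden(d) :- swims(d).]; (ix) [flagged(d) :- bird(d), closed(d).]. New: wooden(d), flagged(d).
Round 4: (iv) [cold(d) :- wooden(d), mammal(d).]. New: cold(d).
Round 5: (i) [ready(d) :- cold(d).]; (vi) [valid(d) :- cold(d), closed(d).]. New: ready(d), valid(d).
valid(d) first appears in round 5.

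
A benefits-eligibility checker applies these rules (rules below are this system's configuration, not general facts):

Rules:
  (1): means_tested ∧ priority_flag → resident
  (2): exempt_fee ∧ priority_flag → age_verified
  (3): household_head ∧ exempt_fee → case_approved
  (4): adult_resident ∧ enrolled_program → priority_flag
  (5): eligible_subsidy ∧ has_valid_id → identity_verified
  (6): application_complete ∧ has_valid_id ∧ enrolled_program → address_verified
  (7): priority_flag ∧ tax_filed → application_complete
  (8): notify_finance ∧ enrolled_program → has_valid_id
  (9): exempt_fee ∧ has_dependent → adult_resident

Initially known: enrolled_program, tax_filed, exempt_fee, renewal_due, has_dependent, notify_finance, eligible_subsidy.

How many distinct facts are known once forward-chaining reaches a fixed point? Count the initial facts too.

14

[1] (8) [notify_finance ∧ enrolled_program → has_valid_id]; (9) [exempt_fee ∧ has_dependent → adult_resident]. ⇒ new: has_valid_id, adult_resident.
[2] (4) [adult_resident ∧ enrolled_program → priority_flag]; (5) [eligible_subsidy ∧ has_valid_id → identity_verified]. ⇒ new: priority_flag, identity_verified.
[3] (2) [exempt_fee ∧ priority_flag → age_verified]; (7) [priority_flag ∧ tax_filed → application_complete]. ⇒ new: age_verified, application_complete.
[4] (6) [application_complete ∧ has_valid_id ∧ enrolled_program → address_verified]. ⇒ new: address_verified.
Closure: {address_verified, adult_resident, age_verified, application_complete, eligible_subsidy, enrolled_program, exempt_fee, has_dependent, has_valid_id, identity_verified, notify_finance, priority_flag, renewal_due, tax_filed} — 14 facts.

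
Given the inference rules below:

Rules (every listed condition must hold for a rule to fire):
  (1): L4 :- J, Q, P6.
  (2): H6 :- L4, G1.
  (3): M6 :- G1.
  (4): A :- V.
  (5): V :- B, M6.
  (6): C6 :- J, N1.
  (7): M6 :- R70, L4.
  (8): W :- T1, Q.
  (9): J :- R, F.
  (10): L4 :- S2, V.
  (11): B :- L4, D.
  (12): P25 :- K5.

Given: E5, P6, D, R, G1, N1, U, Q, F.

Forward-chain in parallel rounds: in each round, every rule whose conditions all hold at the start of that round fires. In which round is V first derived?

4

Round 1: (3) [M6 :- G1.]; (9) [J :- R, F.]. Adds M6, J.
Round 2: (1) [L4 :- J, Q, P6.]; (6) [C6 :- J, N1.]. Adds L4, C6.
Round 3: (2) [H6 :- L4, G1.]; (11) [B :- L4, D.]. Adds H6, B.
Round 4: (5) [V :- B, M6.]. Adds V.
V first appears in round 4.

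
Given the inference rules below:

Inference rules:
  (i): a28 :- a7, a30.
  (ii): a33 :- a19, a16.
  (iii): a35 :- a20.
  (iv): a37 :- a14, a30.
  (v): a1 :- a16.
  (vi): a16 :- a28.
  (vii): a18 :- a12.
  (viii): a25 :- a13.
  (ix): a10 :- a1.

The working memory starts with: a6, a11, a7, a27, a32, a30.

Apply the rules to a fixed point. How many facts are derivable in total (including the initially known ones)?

Round 1: (i) [a28 :- a7, a30.]. New: a28.
Round 2: (vi) [a16 :- a28.]. New: a16.
Round 3: (v) [a1 :- a16.]. New: a1.
Round 4: (ix) [a10 :- a1.]. New: a10.
Closure: {a1, a10, a11, a16, a27, a28, a30, a32, a6, a7} — 10 facts.

10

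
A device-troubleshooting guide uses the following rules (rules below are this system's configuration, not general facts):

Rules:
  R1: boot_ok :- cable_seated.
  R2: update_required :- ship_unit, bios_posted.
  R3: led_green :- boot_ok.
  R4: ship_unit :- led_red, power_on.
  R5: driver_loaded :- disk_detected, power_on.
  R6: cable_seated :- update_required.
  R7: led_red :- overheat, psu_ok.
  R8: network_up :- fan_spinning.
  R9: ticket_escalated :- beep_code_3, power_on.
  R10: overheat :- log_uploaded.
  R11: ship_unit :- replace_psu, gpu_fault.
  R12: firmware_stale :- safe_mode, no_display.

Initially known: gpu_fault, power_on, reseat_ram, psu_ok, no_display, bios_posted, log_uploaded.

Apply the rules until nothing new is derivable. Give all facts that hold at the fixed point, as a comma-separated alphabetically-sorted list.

Round 1 fires R10, giving overheat.
Round 2 fires R7, giving led_red.
Round 3 fires R4, giving ship_unit.
Round 4 fires R2, giving update_required.
Round 5 fires R6, giving cable_seated.
Round 6 fires R1, giving boot_ok.
Round 7 fires R3, giving led_green.

bios_posted, boot_ok, cable_seated, gpu_fault, led_green, led_red, log_uploaded, no_display, overheat, power_on, psu_ok, reseat_ram, ship_unit, update_required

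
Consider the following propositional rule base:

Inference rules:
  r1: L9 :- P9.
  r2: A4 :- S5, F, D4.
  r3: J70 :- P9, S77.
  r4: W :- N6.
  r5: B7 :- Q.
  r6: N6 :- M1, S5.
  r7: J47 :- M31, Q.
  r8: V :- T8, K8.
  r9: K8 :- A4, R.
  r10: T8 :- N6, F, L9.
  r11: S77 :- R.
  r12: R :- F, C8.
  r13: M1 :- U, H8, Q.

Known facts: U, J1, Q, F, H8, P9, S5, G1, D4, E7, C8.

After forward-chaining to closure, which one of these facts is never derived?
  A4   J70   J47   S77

J47

Round 1: r1 [L9 :- P9.]; r2 [A4 :- S5, F, D4.]; r5 [B7 :- Q.]; r12 [R :- F, C8.]; r13 [M1 :- U, H8, Q.]. Adds L9, A4, B7, R, M1.
Round 2: r6 [N6 :- M1, S5.]; r9 [K8 :- A4, R.]; r11 [S77 :- R.]. Adds N6, K8, S77.
Round 3: r3 [J70 :- P9, S77.]; r4 [W :- N6.]; r10 [T8 :- N6, F, L9.]. Adds J70, W, T8.
Round 4: r8 [V :- T8, K8.]. Adds V.
Derived: A4 (round 1), J70 (round 3), S77 (round 2). J47 never appears in any round.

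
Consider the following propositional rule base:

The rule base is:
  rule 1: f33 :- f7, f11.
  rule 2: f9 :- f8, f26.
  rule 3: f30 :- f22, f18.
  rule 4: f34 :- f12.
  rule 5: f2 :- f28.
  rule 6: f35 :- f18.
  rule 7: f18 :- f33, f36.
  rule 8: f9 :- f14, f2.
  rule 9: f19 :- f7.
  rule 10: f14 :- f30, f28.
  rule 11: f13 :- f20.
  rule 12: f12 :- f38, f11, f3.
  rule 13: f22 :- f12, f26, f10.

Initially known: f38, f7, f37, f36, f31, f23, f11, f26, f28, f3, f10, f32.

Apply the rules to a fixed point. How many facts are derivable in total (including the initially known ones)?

Round 1 fires rule 1, rule 5, rule 9, rule 12, giving f33, f2, f19, f12.
Round 2 fires rule 4, rule 7, rule 13, giving f34, f18, f22.
Round 3 fires rule 3, rule 6, giving f30, f35.
Round 4 fires rule 10, giving f14.
Round 5 fires rule 8, giving f9.
Closure: {f10, f11, f12, f14, f18, f19, f2, f22, f23, f26, f28, f3, f30, f31, f32, f33, f34, f35, f36, f37, f38, f7, f9} — 23 facts.

23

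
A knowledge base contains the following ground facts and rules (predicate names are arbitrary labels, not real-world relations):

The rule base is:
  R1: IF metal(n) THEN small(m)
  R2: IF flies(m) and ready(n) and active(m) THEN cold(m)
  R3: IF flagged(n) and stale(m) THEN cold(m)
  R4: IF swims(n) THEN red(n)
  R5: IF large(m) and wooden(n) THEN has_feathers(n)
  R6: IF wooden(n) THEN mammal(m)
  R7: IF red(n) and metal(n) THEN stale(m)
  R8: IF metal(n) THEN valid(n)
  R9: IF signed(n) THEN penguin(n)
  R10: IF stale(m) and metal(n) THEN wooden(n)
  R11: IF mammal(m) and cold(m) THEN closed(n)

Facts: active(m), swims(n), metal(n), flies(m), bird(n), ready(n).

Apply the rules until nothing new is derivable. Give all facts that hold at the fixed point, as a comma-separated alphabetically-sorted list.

[1] R1 [IF metal(n) THEN small(m)]; R2 [IF flies(m) and ready(n) and active(m) THEN cold(m)]; R4 [IF swims(n) THEN red(n)]; R8 [IF metal(n) THEN valid(n)]. ⇒ new: small(m), cold(m), red(n), valid(n).
[2] R7 [IF red(n) and metal(n) THEN stale(m)]. ⇒ new: stale(m).
[3] R10 [IF stale(m) and metal(n) THEN wooden(n)]. ⇒ new: wooden(n).
[4] R6 [IF wooden(n) THEN mammal(m)]. ⇒ new: mammal(m).
[5] R11 [IF mammal(m) and cold(m) THEN closed(n)]. ⇒ new: closed(n).

active(m), bird(n), closed(n), cold(m), flies(m), mammal(m), metal(n), ready(n), red(n), small(m), stale(m), swims(n), valid(n), wooden(n)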